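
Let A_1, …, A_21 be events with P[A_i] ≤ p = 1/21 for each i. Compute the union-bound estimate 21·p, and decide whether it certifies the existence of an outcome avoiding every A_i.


Union bound: P[∪_{i=1}^{21} A_i] ≤ Σ_i P[A_i] ≤ 21·p = 21·(1/21) = 1.
Numerically: 1 ≈ 1.0000.
Is 1 < 1? NO.
Since the bound 1 is ≥ 1, the union bound is uninformative here; it does NOT by itself certify existence.

21·p = 1 ≈ 1.0000; existence NOT certified by the union bound.


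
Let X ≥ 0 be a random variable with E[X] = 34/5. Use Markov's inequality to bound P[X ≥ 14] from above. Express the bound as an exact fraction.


μ = E[X] = 34/5, a = 14.
Markov: P[X ≥ 14] ≤ μ/a = (34/5)/14 = 17/35.
Numerically: ≈ 0.48571.
(Since a = 14 > μ = 6.80000, the bound 17/35 is < 1 and informative.)

P[X ≥ 14] ≤ 17/35 ≈ 0.48571.


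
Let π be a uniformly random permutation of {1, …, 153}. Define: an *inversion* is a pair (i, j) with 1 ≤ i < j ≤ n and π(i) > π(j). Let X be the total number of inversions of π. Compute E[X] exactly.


Write X = Σ X_I over the C(153, 2) = 11628 pairs i < j, with X_I the indicator of one inversion.
There are 11628 indicators.
For each fixed pair i < j, the values π(i) and π(j) are two distinct elements of {1, …, 153} in uniformly random order; by symmetry P[π(i) > π(j)] = 1/2.
By linearity: E[X] = 11628 · (1/2) = C(153, 2) · (1/2) = 11628/2 = 5814 ≈ 5814.000.

E[X] = 5814 = 5814.000.


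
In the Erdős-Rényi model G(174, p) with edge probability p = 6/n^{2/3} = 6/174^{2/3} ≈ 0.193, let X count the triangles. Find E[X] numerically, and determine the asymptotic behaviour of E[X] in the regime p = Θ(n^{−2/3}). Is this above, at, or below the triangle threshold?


Number of potential triangles: C(174, 3) = 862924.
Each occurs with probability p³ ≈ (0.193)³ ≈ 7.13436e-03.
By linearity: E[X] = C(174, 3)·p³ ≈ 862924 · 7.13436e-03 ≈ 6156.414.
Since α = 2/3 < 1, p = c/n^{2/3} ≫ 1/n is above the triangle threshold p ~ 1/n. Asymptotically E[X] ~ (c³/6)·n^{3(1−α)} = (6³/6)·n^{1} → ∞; triangles are abundant w.h.p.

E[X] ≈ 6156.414; in regime p = Θ(1/n^{2/3}) E[X] diverges (above the triangle threshold p ~ 1/n).


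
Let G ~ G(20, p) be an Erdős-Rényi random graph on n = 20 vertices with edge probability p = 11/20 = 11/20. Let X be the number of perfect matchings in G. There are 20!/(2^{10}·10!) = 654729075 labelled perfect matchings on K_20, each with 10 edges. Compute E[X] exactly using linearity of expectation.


K_20 has 20!/(2^{10}·10!) = 654729075 labelled perfect matchings.
For each such perfect matching H, let X_H = 1 if all 10 edges of H are present in G. Then P[X_H = 1] = p^{10} = (11/20)^{10} = 25937424601/10240000000000.
By linearity: E[X] = Σ_H E[X_H] = 654729075 · p^{10} = 654729075 · 25937424601/10240000000000 = 679279440675798963/409600000000.
Numerically: E[X] ≈ 1.658e+06.

E[X] = 654729075 · (11/20)^{10} = 679279440675798963/409600000000 ≈ 1.658e+06.


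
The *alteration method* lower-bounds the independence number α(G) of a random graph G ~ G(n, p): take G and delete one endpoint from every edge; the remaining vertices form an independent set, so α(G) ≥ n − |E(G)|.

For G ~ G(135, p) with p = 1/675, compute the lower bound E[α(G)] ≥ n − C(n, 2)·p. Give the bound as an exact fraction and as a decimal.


E[|E(G)|] = C(135, 2)·p = 9045 · (1/675) = 67/5.
E[α(G)] ≥ n − E[|E(G)|] = 135 − 67/5 = 608/5.
Numerically: ≈ 121.6000.
(This is only a lower bound; the true E[α(G)] may be larger.)

E[α(G)] ≥ 608/5 ≈ 121.6000.


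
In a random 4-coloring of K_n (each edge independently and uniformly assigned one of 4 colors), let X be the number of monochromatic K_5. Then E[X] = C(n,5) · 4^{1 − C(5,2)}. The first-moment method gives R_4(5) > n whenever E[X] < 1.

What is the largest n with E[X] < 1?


We need C(n, 5) · 4^{1 − 10} < 1, i.e. C(n, 5) < 4^{10 − 1} = 262144.
Check values of n near the boundary:
  n = 27: C(27, 5) = 80730; 80730 < 262144? YES
  n = 28: C(28, 5) = 98280; 98280 < 262144? YES
  n = 29: C(29, 5) = 118755; 118755 < 262144? YES
  n = 30: C(30, 5) = 142506; 142506 < 262144? YES
  n = 31: C(31, 5) = 169911; 169911 < 262144? YES
  n = 32: C(32, 5) = 201376; 201376 < 262144? YES
  n = 33: C(33, 5) = 237336; 237336 < 262144? YES
  n = 34: C(34, 5) = 278256; 278256 < 262144? NO
  n = 35: C(35, 5) = 324632; 324632 < 262144? NO
  n = 36: C(36, 5) = 376992; 376992 < 262144? NO
The largest n with C(n, 5) < 262144 is n = 33 (where E[X] = 29667/32768 ≈ 0.9054). Hence R_4(5) > 33, i.e. R_4(5) ≥ 34.

Largest n = 33; hence R_4(5) > 33.


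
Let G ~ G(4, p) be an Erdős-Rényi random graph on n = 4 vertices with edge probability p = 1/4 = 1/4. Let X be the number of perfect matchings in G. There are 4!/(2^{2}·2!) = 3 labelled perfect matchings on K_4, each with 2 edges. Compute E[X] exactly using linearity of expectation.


K_4 has 4!/(2^{2}·2!) = 3 labelled perfect matchings.
For each such perfect matching H, let X_H = 1 if all 2 edges of H are present in G. Then P[X_H = 1] = p^{2} = (1/4)^{2} = 1/16.
Summing the indicators: E[X] = Σ_H E[X_H] = 3 · p^{2} = 3 · 1/16 = 3/16.
Numerically: E[X] ≈ 0.188.

E[X] = 3 · (1/4)^{2} = 3/16 ≈ 0.188.


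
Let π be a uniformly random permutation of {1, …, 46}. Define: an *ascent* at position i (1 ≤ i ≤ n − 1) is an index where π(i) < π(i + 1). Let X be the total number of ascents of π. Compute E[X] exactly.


Write X = Σ X_I over i = 1, …, 45, with X_I the indicator of one ascent.
There are 45 indicators.
For each fixed i, the pair (π(i), π(i+1)) is a uniformly random ordered pair of distinct values from {1, …, 46}; by symmetry P[π(i) < π(i+1)] = 1/2.
By linearity: E[X] = 45 · (1/2) = (46 − 1) · (1/2) = 45/2 ≈ 22.500000.

E[X] = 45/2 = 22.500000.


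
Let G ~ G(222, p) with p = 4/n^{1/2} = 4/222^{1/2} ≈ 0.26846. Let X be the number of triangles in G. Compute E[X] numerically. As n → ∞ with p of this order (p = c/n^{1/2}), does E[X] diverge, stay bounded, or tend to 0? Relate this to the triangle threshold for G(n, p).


Number of potential triangles: C(222, 3) = 1798940.
Each occurs with probability p³ ≈ (0.26846)³ ≈ 1.9348643e-02.
By linearity: E[X] = C(222, 3)·p³ ≈ 1798940 · 1.9348643e-02 ≈ 34807.04790.
Since α = 1/2 < 1, p = c/n^{1/2} ≫ 1/n is above the triangle threshold p ~ 1/n. Asymptotically E[X] ~ (c³/6)·n^{3(1−α)} = (4³/6)·n^{1.5} → ∞; triangles are abundant w.h.p.

E[X] ≈ 34807.04790; in regime p = Θ(1/n^{1/2}) E[X] diverges (above the triangle threshold p ~ 1/n).


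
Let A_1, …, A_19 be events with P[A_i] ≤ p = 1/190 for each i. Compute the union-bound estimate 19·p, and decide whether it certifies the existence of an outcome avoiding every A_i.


Union bound: P[∪_{i=1}^{19} A_i] ≤ Σ_i P[A_i] ≤ 19·p = 19·(1/190) = 1/10.
Numerically: 1/10 ≈ 0.100.
Is 1/10 < 1? YES.
Since P[∪ A_i] ≤ 1/10 < 1, the complement has P[∩ A_i^c] ≥ 1 − 1/10 = 9/10 > 0, so some outcome avoids every A_i.

19·p = 1/10 ≈ 0.100; existence CERTIFIED by the union bound.


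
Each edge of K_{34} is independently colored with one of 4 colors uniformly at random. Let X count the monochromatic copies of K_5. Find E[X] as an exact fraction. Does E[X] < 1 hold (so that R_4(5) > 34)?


E[X] = C(34, 5) · 4^{1 − 10} = 278256 · 4^{−9} = 278256/262144.
As a reduced fraction: E[X] = 17391/16384 ≈ 1.06146.
Is E[X] < 1? NO.
Since E[X] ≥ 1, the first-moment bound is inconclusive at n = 34; it does NOT by itself certify R_4(5) > 34.

E[X] = 17391/16384 ≈ 1.06146; E[X] ≥ 1; first-moment method inconclusive here.


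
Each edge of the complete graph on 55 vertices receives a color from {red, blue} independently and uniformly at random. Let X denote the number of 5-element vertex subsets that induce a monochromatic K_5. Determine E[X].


Let X = Σ_S X_S over the C(55, 5) = 3478761 subsets S of size 5, where X_S = 1 if the K_5 on S is monochromatic.
For a fixed S, the K_5 on S has C(5, 2) = 10 edges. P[all 10 edges red] = (1/2)^10, and likewise for blue, so P[monochromatic] = 2·(1/2)^10 = 2^{1 − 10} = 1/512.
Summing: E[X] = C(55, 5) · 2^{1 − 10} = 3478761 · 1/512 = 3478761/512.
Numerically: E[X] ≈ 6794.455.

E[X] = C(55,5)·2^(1−C(5,2)) = 3478761/512 ≈ 6794.455.


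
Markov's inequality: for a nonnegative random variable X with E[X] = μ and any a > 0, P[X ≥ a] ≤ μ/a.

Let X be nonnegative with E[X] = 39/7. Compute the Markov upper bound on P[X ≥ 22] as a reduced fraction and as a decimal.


μ = E[X] = 39/7, a = 22.
Markov: P[X ≥ 22] ≤ μ/a = (39/7)/22 = 39/154.
Numerically: ≈ 0.25325.
(Since a = 22 > μ = 5.57143, the bound 39/154 is < 1 and informative.)

P[X ≥ 22] ≤ 39/154 ≈ 0.25325.


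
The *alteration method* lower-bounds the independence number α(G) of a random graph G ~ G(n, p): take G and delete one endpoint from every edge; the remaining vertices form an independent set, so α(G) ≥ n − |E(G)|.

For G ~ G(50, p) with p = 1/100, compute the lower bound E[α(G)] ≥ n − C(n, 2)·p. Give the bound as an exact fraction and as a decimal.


E[|E(G)|] = C(50, 2)·p = 1225 · (1/100) = 49/4.
E[α(G)] ≥ n − E[|E(G)|] = 50 − 49/4 = 151/4.
Numerically: ≈ 37.750.
(This is only a lower bound; the true E[α(G)] may be larger.)

E[α(G)] ≥ 151/4 ≈ 37.750.


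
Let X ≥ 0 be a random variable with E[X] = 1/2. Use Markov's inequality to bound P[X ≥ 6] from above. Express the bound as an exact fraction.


μ = E[X] = 1/2, a = 6.
Markov: P[X ≥ 6] ≤ μ/a = (1/2)/6 = 1/12.
Numerically: ≈ 0.083333.
(Since a = 6 > μ = 0.500000, the bound 1/12 is < 1 and informative.)

P[X ≥ 6] ≤ 1/12 ≈ 0.083333.


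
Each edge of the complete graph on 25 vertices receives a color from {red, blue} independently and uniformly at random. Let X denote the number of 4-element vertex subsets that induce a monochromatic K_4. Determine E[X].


Let X = Σ_S X_S over the C(25, 4) = 12650 subsets S of size 4, where X_S = 1 if the K_4 on S is monochromatic.
For a fixed S, the K_4 on S has C(4, 2) = 6 edges. P[all 6 edges red] = (1/2)^6, and likewise for blue, so P[monochromatic] = 2·(1/2)^6 = 2^{1 − 6} = 1/32.
Summing: E[X] = C(25, 4) · 2^{1 − 6} = 12650 · 1/32 = 6325/16.
Numerically: E[X] ≈ 395.312.

E[X] = C(25,4)·2^(1−C(4,2)) = 6325/16 ≈ 395.312.


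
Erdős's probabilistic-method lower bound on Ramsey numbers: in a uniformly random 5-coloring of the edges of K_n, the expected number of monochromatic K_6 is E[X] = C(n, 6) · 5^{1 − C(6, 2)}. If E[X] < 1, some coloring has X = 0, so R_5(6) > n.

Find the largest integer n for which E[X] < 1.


We need C(n, 6) · 5^{1 − 15} < 1, i.e. C(n, 6) < 5^{15 − 1} = 6103515625.
Check values of n near the boundary:
  n = 124: C(124, 6) = 4465475476; 4465475476 < 6103515625? YES
  n = 125: C(125, 6) = 4690625500; 4690625500 < 6103515625? YES
  n = 126: C(126, 6) = 4925156775; 4925156775 < 6103515625? YES
  n = 127: C(127, 6) = 5169379425; 5169379425 < 6103515625? YES
  n = 128: C(128, 6) = 5423611200; 5423611200 < 6103515625? YES
  n = 129: C(129, 6) = 5688177600; 5688177600 < 6103515625? YES
  n = 130: C(130, 6) = 5963412000; 5963412000 < 6103515625? YES
  n = 131: C(131, 6) = 6249655776; 6249655776 < 6103515625? NO
  n = 132: C(132, 6) = 6547258432; 6547258432 < 6103515625? NO
The largest n with C(n, 6) < 6103515625 is n = 130 (where E[X] = 47707296/48828125 ≈ 0.9770). Hence R_5(6) > 130, i.e. R_5(6) ≥ 131.

Largest n = 130; hence R_5(6) > 130.


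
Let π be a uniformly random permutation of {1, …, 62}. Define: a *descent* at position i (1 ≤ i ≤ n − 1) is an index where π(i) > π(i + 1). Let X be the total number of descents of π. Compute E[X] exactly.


Write X = Σ X_I over i = 1, …, 61, with X_I the indicator of one descent.
There are 61 indicators.
For each fixed i, the pair (π(i), π(i+1)) is a uniformly random ordered pair of distinct values from {1, …, 62}; by symmetry P[π(i) > π(i+1)] = 1/2.
By linearity: E[X] = 61 · (1/2) = (62 − 1) · (1/2) = 61/2 ≈ 30.500.

E[X] = 61/2 = 30.500.


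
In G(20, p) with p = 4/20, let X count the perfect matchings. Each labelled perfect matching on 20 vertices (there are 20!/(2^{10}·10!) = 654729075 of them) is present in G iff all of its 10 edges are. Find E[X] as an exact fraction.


K_20 has 20!/(2^{10}·10!) = 654729075 labelled perfect matchings.
For each such perfect matching H, let X_H = 1 if all 10 edges of H are present in G. Then P[X_H = 1] = p^{10} = (1/5)^{10} = 1/9765625.
By linearity of expectation: E[X] = Σ_H E[X_H] = 654729075 · p^{10} = 654729075 · 1/9765625 = 26189163/390625.
Numerically: E[X] ≈ 67.

E[X] = 654729075 · (1/5)^{10} = 26189163/390625 ≈ 67.


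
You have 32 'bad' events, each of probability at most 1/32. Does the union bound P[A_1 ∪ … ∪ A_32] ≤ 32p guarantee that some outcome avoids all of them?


Union bound: P[∪_{i=1}^{32} A_i] ≤ Σ_i P[A_i] ≤ 32·p = 32·(1/32) = 1.
Numerically: 1 ≈ 1.00000.
Is 1 < 1? NO.
Since the bound 1 is ≥ 1, the union bound is uninformative here; it does NOT by itself certify existence.

32·p = 1 ≈ 1.00000; existence NOT certified by the union bound.


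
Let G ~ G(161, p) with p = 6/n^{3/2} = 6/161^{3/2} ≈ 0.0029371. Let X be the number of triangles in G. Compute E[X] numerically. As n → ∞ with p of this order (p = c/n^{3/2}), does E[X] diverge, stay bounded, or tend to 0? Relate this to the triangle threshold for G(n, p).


Number of potential triangles: C(161, 3) = 682640.
Each occurs with probability p³ ≈ (0.0029371)³ ≈ 2.5335957e-08.
By linearity: E[X] = C(161, 3)·p³ ≈ 682640 · 2.5335957e-08 ≈ 0.01730.
Since α = 3/2 > 1, p = c/n^{3/2} = o(1/n) is below the triangle threshold p ~ 1/n. Asymptotically E[X] ~ (c³/6)·n^{3(1−α)} = (6³/6)·n^{-1.5} → 0, so by Markov's inequality G has no triangles w.h.p.

E[X] ≈ 0.01730; in regime p = Θ(1/n^{3/2}) E[X] tends to 0 (below the triangle threshold p ~ 1/n).


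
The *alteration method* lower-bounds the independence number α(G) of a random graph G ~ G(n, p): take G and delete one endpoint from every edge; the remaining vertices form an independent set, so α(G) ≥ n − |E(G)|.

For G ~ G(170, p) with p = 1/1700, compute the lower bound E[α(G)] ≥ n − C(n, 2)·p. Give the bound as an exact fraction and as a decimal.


E[|E(G)|] = C(170, 2)·p = 14365 · (1/1700) = 169/20.
E[α(G)] ≥ n − E[|E(G)|] = 170 − 169/20 = 3231/20.
Numerically: ≈ 161.550.
(This is only a lower bound; the true E[α(G)] may be larger.)

E[α(G)] ≥ 3231/20 ≈ 161.550.


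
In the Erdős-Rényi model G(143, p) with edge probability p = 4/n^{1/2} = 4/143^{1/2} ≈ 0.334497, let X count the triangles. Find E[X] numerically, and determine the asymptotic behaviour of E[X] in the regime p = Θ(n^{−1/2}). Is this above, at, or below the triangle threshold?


Number of potential triangles: C(143, 3) = 477191.
Each occurs with probability p³ ≈ (0.334497)³ ≈ 3.74262158e-02.
By linearity: E[X] = C(143, 3)·p³ ≈ 477191 · 3.74262158e-02 ≈ 17859.453359.
Since α = 1/2 < 1, p = c/n^{1/2} ≫ 1/n is above the triangle threshold p ~ 1/n. Asymptotically E[X] ~ (c³/6)·n^{3(1−α)} = (4³/6)·n^{1.5} → ∞; triangles are abundant w.h.p.

E[X] ≈ 17859.453359; in regime p = Θ(1/n^{1/2}) E[X] diverges (above the triangle threshold p ~ 1/n).


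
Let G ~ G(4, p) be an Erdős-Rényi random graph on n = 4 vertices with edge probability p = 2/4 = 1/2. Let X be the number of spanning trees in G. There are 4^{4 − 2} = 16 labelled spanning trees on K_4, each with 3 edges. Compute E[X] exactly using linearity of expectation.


K_4 has 4^{4 − 2} = 16 labelled spanning trees.
For each such spanning tree H, let X_H = 1 if all 3 edges of H are present in G. Then P[X_H = 1] = p^{3} = (1/2)^{3} = 1/8.
Summing the indicators: E[X] = Σ_H E[X_H] = 16 · p^{3} = 16 · 1/8 = 2.
Numerically: E[X] ≈ 2.

E[X] = 16 · (1/2)^{3} = 2 ≈ 2.


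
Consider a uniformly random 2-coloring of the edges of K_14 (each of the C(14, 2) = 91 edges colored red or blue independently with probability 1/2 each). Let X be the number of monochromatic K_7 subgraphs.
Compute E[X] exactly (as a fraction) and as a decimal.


Let X = Σ_S X_S over the C(14, 7) = 3432 subsets S of size 7, where X_S = 1 if the K_7 on S is monochromatic.
For a fixed S, the K_7 on S has C(7, 2) = 21 edges. P[all 21 edges red] = (1/2)^21, and likewise for blue, so P[monochromatic] = 2·(1/2)^21 = 2^{1 − 21} = 1/1048576.
By linearity: E[X] = C(14, 7) · 2^{1 − 21} = 3432 · 1/1048576 = 429/131072.
Numerically: E[X] ≈ 0.00327.

E[X] = C(14,7)·2^(1−C(7,2)) = 429/131072 ≈ 0.00327.


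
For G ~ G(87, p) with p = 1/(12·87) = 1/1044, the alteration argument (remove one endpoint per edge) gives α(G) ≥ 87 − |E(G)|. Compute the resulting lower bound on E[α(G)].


E[|E(G)|] = C(87, 2)·p = 3741 · (1/1044) = 43/12.
E[α(G)] ≥ n − E[|E(G)|] = 87 − 43/12 = 1001/12.
Numerically: ≈ 83.41667.
(This is only a lower bound; the true E[α(G)] may be larger.)

E[α(G)] ≥ 1001/12 ≈ 83.41667.


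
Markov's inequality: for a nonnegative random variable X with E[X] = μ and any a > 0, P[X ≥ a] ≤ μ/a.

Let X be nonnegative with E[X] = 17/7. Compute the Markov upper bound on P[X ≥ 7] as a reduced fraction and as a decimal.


μ = E[X] = 17/7, a = 7.
Markov: P[X ≥ 7] ≤ μ/a = (17/7)/7 = 17/49.
Numerically: ≈ 0.347.
(Since a = 7 > μ = 2.429, the bound 17/49 is < 1 and informative.)

P[X ≥ 7] ≤ 17/49 ≈ 0.347.


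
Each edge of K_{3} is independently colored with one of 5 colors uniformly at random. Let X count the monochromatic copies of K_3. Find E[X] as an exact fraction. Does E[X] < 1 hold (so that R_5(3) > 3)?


E[X] = C(3, 3) · 5^{1 − 3} = 1 · 5^{−2} = 1/25.
As a reduced fraction: E[X] = 1/25 ≈ 0.0400000.
Is E[X] < 1? YES.
Since E[X] < 1, there exists a 5-coloring of K_{3} with no monochromatic K_3; hence R_5(3) > 3.

E[X] = 1/25 ≈ 0.0400000; E[X] < 1, so R_5(3) > 3.


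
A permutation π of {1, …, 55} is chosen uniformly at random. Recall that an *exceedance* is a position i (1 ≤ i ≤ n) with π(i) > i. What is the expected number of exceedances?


Write X = Σ_{i=1}^{55} X_i, where X_i = 1_{π(i) > i}.
For each fixed i, π(i) is uniform over {1, …, 55} (marginal of a uniform permutation), so P[π(i) > i] = (n − i)/n. Summing: Σ_{i=1}^{55} (n − i)/n = (0 + 1 + … + 54)/55 = 55(55 − 1)/(2·55) = (55 − 1)/2.
Hence E[X] = Σ_{i=1}^{55} (55 − i)/55 = 27 ≈ 27.00000.

E[X] = 27 = 27.00000.


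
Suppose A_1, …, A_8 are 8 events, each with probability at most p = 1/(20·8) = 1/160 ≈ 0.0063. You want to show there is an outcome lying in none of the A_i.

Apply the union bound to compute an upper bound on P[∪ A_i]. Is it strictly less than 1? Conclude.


Union bound: P[∪_{i=1}^{8} A_i] ≤ Σ_i P[A_i] ≤ 8·p = 8·(1/160) = 1/20.
Numerically: 1/20 ≈ 0.0500.
Is 1/20 < 1? YES.
Since P[∪ A_i] ≤ 1/20 < 1, the complement has P[∩ A_i^c] ≥ 1 − 1/20 = 19/20 > 0, so some outcome avoids every A_i.

8·p = 1/20 ≈ 0.0500; existence CERTIFIED by the union bound.


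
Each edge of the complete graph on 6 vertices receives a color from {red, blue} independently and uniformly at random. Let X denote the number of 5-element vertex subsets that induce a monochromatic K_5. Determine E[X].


Let X = Σ_S X_S over the C(6, 5) = 6 subsets S of size 5, where X_S = 1 if the K_5 on S is monochromatic.
For a fixed S, the K_5 on S has C(5, 2) = 10 edges. P[all 10 edges red] = (1/2)^10, and likewise for blue, so P[monochromatic] = 2·(1/2)^10 = 2^{1 − 10} = 1/512.
By linearity: E[X] = C(6, 5) · 2^{1 − 10} = 6 · 1/512 = 3/256.
Numerically: E[X] ≈ 0.012.

E[X] = C(6,5)·2^(1−C(5,2)) = 3/256 ≈ 0.012.


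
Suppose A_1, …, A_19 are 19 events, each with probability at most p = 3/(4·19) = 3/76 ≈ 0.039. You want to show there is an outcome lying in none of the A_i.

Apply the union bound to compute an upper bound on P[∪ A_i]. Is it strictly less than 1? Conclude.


Union bound: P[∪_{i=1}^{19} A_i] ≤ Σ_i P[A_i] ≤ 19·p = 19·(3/76) = 3/4.
Numerically: 3/4 ≈ 0.750.
Is 3/4 < 1? YES.
Since P[∪ A_i] ≤ 3/4 < 1, the complement has P[∩ A_i^c] ≥ 1 − 3/4 = 1/4 > 0, so some outcome avoids every A_i.

19·p = 3/4 ≈ 0.750; existence CERTIFIED by the union bound.


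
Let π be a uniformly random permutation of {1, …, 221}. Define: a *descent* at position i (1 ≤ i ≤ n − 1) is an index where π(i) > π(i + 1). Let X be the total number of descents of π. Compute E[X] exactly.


Write X = Σ X_I over i = 1, …, 220, with X_I the indicator of one descent.
There are 220 indicators.
For each fixed i, the pair (π(i), π(i+1)) is a uniformly random ordered pair of distinct values from {1, …, 221}; by symmetry P[π(i) > π(i+1)] = 1/2.
By linearity: E[X] = 220 · (1/2) = (221 − 1) · (1/2) = 110 ≈ 110.0000.

E[X] = 110 = 110.0000.


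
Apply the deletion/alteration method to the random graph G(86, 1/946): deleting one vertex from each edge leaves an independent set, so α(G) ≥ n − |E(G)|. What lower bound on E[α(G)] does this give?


E[|E(G)|] = C(86, 2)·p = 3655 · (1/946) = 85/22.
E[α(G)] ≥ n − E[|E(G)|] = 86 − 85/22 = 1807/22.
Numerically: ≈ 82.136.
(This is only a lower bound; the true E[α(G)] may be larger.)

E[α(G)] ≥ 1807/22 ≈ 82.136.


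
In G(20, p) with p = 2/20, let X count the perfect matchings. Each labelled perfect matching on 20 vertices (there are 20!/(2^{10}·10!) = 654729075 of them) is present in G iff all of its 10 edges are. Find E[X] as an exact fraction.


K_20 has 20!/(2^{10}·10!) = 654729075 labelled perfect matchings.
For each such perfect matching H, let X_H = 1 if all 10 edges of H are present in G. Then P[X_H = 1] = p^{10} = (1/10)^{10} = 1/10000000000.
By linearity: E[X] = Σ_H E[X_H] = 654729075 · p^{10} = 654729075 · 1/10000000000 = 26189163/400000000.
Numerically: E[X] ≈ 0.0654729.

E[X] = 654729075 · (1/10)^{10} = 26189163/400000000 ≈ 0.0654729.


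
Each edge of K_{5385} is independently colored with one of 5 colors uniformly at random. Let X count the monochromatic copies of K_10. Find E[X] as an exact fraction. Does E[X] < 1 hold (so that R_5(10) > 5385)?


E[X] = C(5385, 10) · 5^{1 − 45} = 5603542957245638044321604098176 · 5^{−44} = 5603542957245638044321604098176/5684341886080801486968994140625.
As a reduced fraction: E[X] = 5603542957245638044321604098176/5684341886080801486968994140625 ≈ 0.9857857.
Is E[X] < 1? YES.
Since E[X] < 1, there exists a 5-coloring of K_{5385} with no monochromatic K_10; hence R_5(10) > 5385.

E[X] = 5603542957245638044321604098176/5684341886080801486968994140625 ≈ 0.9857857; E[X] < 1, so R_5(10) > 5385.


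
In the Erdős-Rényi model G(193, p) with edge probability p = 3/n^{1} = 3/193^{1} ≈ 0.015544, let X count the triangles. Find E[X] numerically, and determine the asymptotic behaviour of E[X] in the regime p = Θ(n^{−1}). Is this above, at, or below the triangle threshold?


Number of potential triangles: C(193, 3) = 1179616.
Each occurs with probability p³ ≈ (0.015544)³ ≈ 3.7557082e-06.
By linearity: E[X] = C(193, 3)·p³ ≈ 1179616 · 3.7557082e-06 ≈ 4.43029.
Here α = 1, so p = 3/n is exactly at the triangle threshold p ~ 1/n. Asymptotically E[X] → c³/6 = 3³/6 = 9/2 ≈ 4.50000, a bounded constant. In this regime the triangle count is asymptotically Poisson(c³/6).

E[X] ≈ 4.43029; in regime p = Θ(1/n^{1}) E[X] stays bounded (at the triangle threshold p ~ 1/n).


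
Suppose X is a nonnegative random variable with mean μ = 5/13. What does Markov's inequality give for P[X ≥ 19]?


μ = E[X] = 5/13, a = 19.
Markov: P[X ≥ 19] ≤ μ/a = (5/13)/19 = 5/247.
Numerically: ≈ 0.02024.
(Since a = 19 > μ = 0.38462, the bound 5/247 is < 1 and informative.)

P[X ≥ 19] ≤ 5/247 ≈ 0.02024.


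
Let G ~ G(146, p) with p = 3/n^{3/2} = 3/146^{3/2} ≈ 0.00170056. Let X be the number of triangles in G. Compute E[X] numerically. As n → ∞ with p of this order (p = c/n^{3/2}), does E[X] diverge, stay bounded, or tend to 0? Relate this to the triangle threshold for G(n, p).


Number of potential triangles: C(146, 3) = 508080.
Each occurs with probability p³ ≈ (0.00170056)³ ≈ 4.91785719e-09.
By linearity: E[X] = C(146, 3)·p³ ≈ 508080 · 4.91785719e-09 ≈ 0.002499.
Since α = 3/2 > 1, p = c/n^{3/2} = o(1/n) is below the triangle threshold p ~ 1/n. Asymptotically E[X] ~ (c³/6)·n^{3(1−α)} = (3³/6)·n^{-1.5} → 0, so by Markov's inequality G has no triangles w.h.p.

E[X] ≈ 0.002499; in regime p = Θ(1/n^{3/2}) E[X] tends to 0 (below the triangle threshold p ~ 1/n).


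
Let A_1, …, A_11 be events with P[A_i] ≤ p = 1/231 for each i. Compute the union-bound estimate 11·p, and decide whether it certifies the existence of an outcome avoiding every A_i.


Union bound: P[∪_{i=1}^{11} A_i] ≤ Σ_i P[A_i] ≤ 11·p = 11·(1/231) = 1/21.
Numerically: 1/21 ≈ 0.04762.
Is 1/21 < 1? YES.
Since P[∪ A_i] ≤ 1/21 < 1, the complement has P[∩ A_i^c] ≥ 1 − 1/21 = 20/21 > 0, so some outcome avoids every A_i.

11·p = 1/21 ≈ 0.04762; existence CERTIFIED by the union bound.


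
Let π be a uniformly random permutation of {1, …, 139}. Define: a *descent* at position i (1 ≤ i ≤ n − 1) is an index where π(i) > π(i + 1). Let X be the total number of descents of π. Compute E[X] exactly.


Write X = Σ X_I over i = 1, …, 138, with X_I the indicator of one descent.
There are 138 indicators.
For each fixed i, the pair (π(i), π(i+1)) is a uniformly random ordered pair of distinct values from {1, …, 139}; by symmetry P[π(i) > π(i+1)] = 1/2.
By linearity: E[X] = 138 · (1/2) = (139 − 1) · (1/2) = 69 ≈ 69.00000.

E[X] = 69 = 69.00000.


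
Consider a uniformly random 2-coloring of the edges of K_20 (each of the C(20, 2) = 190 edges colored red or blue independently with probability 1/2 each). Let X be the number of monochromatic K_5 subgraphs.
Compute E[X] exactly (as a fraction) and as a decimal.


Let X = Σ_S X_S over the C(20, 5) = 15504 subsets S of size 5, where X_S = 1 if the K_5 on S is monochromatic.
For a fixed S, the K_5 on S has C(5, 2) = 10 edges. P[all 10 edges red] = (1/2)^10, and likewise for blue, so P[monochromatic] = 2·(1/2)^10 = 2^{1 − 10} = 1/512.
Summing: E[X] = C(20, 5) · 2^{1 − 10} = 15504 · 1/512 = 969/32.
Numerically: E[X] ≈ 30.281.

E[X] = C(20,5)·2^(1−C(5,2)) = 969/32 ≈ 30.281.


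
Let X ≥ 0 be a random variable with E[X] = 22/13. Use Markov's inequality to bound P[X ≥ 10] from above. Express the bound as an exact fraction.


μ = E[X] = 22/13, a = 10.
Markov: P[X ≥ 10] ≤ μ/a = (22/13)/10 = 11/65.
Numerically: ≈ 0.1692.
(Since a = 10 > μ = 1.6923, the bound 11/65 is < 1 and informative.)

P[X ≥ 10] ≤ 11/65 ≈ 0.1692.


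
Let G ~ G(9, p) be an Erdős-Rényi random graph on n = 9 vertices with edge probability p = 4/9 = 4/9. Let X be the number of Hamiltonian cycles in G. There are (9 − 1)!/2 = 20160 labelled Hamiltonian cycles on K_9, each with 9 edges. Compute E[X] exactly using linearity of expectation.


K_9 has (9 − 1)!/2 = 20160 labelled Hamiltonian cycles.
For each such Hamiltonian cycle H, let X_H = 1 if all 9 edges of H are present in G. Then P[X_H = 1] = p^{9} = (4/9)^{9} = 262144/387420489.
By linearity: E[X] = Σ_H E[X_H] = 20160 · p^{9} = 20160 · 262144/387420489 = 587202560/43046721.
Numerically: E[X] ≈ 13.64.

E[X] = 20160 · (4/9)^{9} = 587202560/43046721 ≈ 13.64.


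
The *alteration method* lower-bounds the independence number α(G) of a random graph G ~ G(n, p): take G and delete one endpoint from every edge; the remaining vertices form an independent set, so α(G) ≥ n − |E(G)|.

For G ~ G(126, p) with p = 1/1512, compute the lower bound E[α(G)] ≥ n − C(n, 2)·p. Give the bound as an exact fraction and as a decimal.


E[|E(G)|] = C(126, 2)·p = 7875 · (1/1512) = 125/24.
E[α(G)] ≥ n − E[|E(G)|] = 126 − 125/24 = 2899/24.
Numerically: ≈ 120.7917.
(This is only a lower bound; the true E[α(G)] may be larger.)

E[α(G)] ≥ 2899/24 ≈ 120.7917.


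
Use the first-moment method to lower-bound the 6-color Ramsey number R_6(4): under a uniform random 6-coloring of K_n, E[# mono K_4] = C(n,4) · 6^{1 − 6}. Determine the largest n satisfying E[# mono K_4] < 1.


We need C(n, 4) · 6^{1 − 6} < 1, i.e. C(n, 4) < 6^{6 − 1} = 7776.
Check values of n near the boundary:
  n = 20: C(20, 4) = 4845; 4845 < 7776? YES
  n = 21: C(21, 4) = 5985; 5985 < 7776? YES
  n = 22: C(22, 4) = 7315; 7315 < 7776? YES
  n = 23: C(23, 4) = 8855; 8855 < 7776? NO
  n = 24: C(24, 4) = 10626; 10626 < 7776? NO
The largest n with C(n, 4) < 7776 is n = 22 (where E[X] = 7315/7776 ≈ 0.9407). Hence R_6(4) > 22, i.e. R_6(4) ≥ 23.

Largest n = 22; hence R_6(4) > 22.


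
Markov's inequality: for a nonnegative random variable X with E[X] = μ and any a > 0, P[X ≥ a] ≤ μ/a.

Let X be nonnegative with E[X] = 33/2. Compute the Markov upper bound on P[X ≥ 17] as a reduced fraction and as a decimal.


μ = E[X] = 33/2, a = 17.
Markov: P[X ≥ 17] ≤ μ/a = (33/2)/17 = 33/34.
Numerically: ≈ 0.970588.
(Since a = 17 > μ = 16.500000, the bound 33/34 is < 1 and informative.)

P[X ≥ 17] ≤ 33/34 ≈ 0.970588.


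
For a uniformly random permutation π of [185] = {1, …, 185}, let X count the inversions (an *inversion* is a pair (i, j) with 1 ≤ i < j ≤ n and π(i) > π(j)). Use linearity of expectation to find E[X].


Write X = Σ X_I over the C(185, 2) = 17020 pairs i < j, with X_I the indicator of one inversion.
There are 17020 indicators.
For each fixed pair i < j, the values π(i) and π(j) are two distinct elements of {1, …, 185} in uniformly random order; by symmetry P[π(i) > π(j)] = 1/2.
By linearity: E[X] = 17020 · (1/2) = C(185, 2) · (1/2) = 17020/2 = 8510 ≈ 8510.000.

E[X] = 8510 = 8510.000.


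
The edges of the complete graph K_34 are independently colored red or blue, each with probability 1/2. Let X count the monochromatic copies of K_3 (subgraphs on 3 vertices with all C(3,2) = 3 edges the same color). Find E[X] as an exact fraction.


Let X = Σ_S X_S over the C(34, 3) = 5984 subsets S of size 3, where X_S = 1 if the K_3 on S is monochromatic.
For a fixed S, the K_3 on S has C(3, 2) = 3 edges. P[all 3 edges red] = (1/2)^3, and likewise for blue, so P[monochromatic] = 2·(1/2)^3 = 2^{1 − 3} = 1/4.
Summing: E[X] = C(34, 3) · 2^{1 − 3} = 5984 · 1/4 = 1496.
Numerically: E[X] ≈ 1496.0000.

E[X] = C(34,3)·2^(1−C(3,2)) = 1496 ≈ 1496.0000.


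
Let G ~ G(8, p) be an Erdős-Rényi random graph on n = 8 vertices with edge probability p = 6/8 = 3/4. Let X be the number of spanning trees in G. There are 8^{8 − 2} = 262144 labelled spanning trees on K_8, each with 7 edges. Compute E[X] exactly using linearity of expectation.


K_8 has 8^{8 − 2} = 262144 labelled spanning trees.
For each such spanning tree H, let X_H = 1 if all 7 edges of H are present in G. Then P[X_H = 1] = p^{7} = (3/4)^{7} = 2187/16384.
By linearity: E[X] = Σ_H E[X_H] = 262144 · p^{7} = 262144 · 2187/16384 = 34992.
Numerically: E[X] ≈ 3.5e+04.

E[X] = 262144 · (3/4)^{7} = 34992 ≈ 3.5e+04.


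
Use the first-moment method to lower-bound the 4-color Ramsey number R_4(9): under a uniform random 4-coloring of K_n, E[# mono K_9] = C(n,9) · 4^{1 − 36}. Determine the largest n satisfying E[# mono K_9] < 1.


We need C(n, 9) · 4^{1 − 36} < 1, i.e. C(n, 9) < 4^{36 − 1} = 1180591620717411303424.
Check values of n near the boundary:
  n = 910: C(910, 9) = 1133378248346922788210; 1133378248346922788210 < 1180591620717411303424? YES
  n = 911: C(911, 9) = 1144686900492291197405; 1144686900492291197405 < 1180591620717411303424? YES
  n = 912: C(912, 9) = 1156095740032081475120; 1156095740032081475120 < 1180591620717411303424? YES
  n = 913: C(913, 9) = 1167605542753639808390; 1167605542753639808390 < 1180591620717411303424? YES
  n = 914: C(914, 9) = 1179217089587653905932; 1179217089587653905932 < 1180591620717411303424? YES
  n = 915: C(915, 9) = 1190931166636537885130; 1190931166636537885130 < 1180591620717411303424? NO
  n = 916: C(916, 9) = 1202748565202942340440; 1202748565202942340440 < 1180591620717411303424? NO
The largest n with C(n, 9) < 1180591620717411303424 is n = 914 (where E[X] = 294804272396913476483/295147905179352825856 ≈ 0.9988). Hence R_4(9) > 914, i.e. R_4(9) ≥ 915.

Largest n = 914; hence R_4(9) > 914.


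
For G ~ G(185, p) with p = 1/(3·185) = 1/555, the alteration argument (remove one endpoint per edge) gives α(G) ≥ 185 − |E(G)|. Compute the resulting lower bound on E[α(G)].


E[|E(G)|] = C(185, 2)·p = 17020 · (1/555) = 92/3.
E[α(G)] ≥ n − E[|E(G)|] = 185 − 92/3 = 463/3.
Numerically: ≈ 154.3333.
(This is only a lower bound; the true E[α(G)] may be larger.)

E[α(G)] ≥ 463/3 ≈ 154.3333.


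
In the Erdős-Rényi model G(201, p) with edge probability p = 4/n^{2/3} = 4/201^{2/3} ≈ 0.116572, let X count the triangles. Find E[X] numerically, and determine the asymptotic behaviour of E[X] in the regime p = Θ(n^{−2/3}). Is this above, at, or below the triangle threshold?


Number of potential triangles: C(201, 3) = 1333300.
Each occurs with probability p³ ≈ (0.116572)³ ≈ 1.58411920e-03.
By linearity: E[X] = C(201, 3)·p³ ≈ 1333300 · 1.58411920e-03 ≈ 2112.106136.
Since α = 2/3 < 1, p = c/n^{2/3} ≫ 1/n is above the triangle threshold p ~ 1/n. Asymptotically E[X] ~ (c³/6)·n^{3(1−α)} = (4³/6)·n^{1} → ∞; triangles are abundant w.h.p.

E[X] ≈ 2112.106136; in regime p = Θ(1/n^{2/3}) E[X] diverges (above the triangle threshold p ~ 1/n).


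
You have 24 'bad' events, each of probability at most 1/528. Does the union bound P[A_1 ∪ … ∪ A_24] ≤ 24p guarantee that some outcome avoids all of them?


Union bound: P[∪_{i=1}^{24} A_i] ≤ Σ_i P[A_i] ≤ 24·p = 24·(1/528) = 1/22.
Numerically: 1/22 ≈ 0.0454545.
Is 1/22 < 1? YES.
Since P[∪ A_i] ≤ 1/22 < 1, the complement has P[∩ A_i^c] ≥ 1 − 1/22 = 21/22 > 0, so some outcome avoids every A_i.

24·p = 1/22 ≈ 0.0454545; existence CERTIFIED by the union bound.


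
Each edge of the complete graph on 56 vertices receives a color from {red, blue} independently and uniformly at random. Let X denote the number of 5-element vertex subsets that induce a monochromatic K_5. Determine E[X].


Let X = Σ_S X_S over the C(56, 5) = 3819816 subsets S of size 5, where X_S = 1 if the K_5 on S is monochromatic.
For a fixed S, the K_5 on S has C(5, 2) = 10 edges. P[all 10 edges red] = (1/2)^10, and likewise for blue, so P[monochromatic] = 2·(1/2)^10 = 2^{1 − 10} = 1/512.
By linearity: E[X] = C(56, 5) · 2^{1 − 10} = 3819816 · 1/512 = 477477/64.
Numerically: E[X] ≈ 7460.57812.

E[X] = C(56,5)·2^(1−C(5,2)) = 477477/64 ≈ 7460.57812.


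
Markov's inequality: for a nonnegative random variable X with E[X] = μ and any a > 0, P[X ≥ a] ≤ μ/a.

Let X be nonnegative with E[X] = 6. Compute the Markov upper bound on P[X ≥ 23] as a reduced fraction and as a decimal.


μ = E[X] = 6, a = 23.
Markov: P[X ≥ 23] ≤ μ/a = (6)/23 = 6/23.
Numerically: ≈ 0.26087.
(Since a = 23 > μ = 6.00000, the bound 6/23 is < 1 and informative.)

P[X ≥ 23] ≤ 6/23 ≈ 0.26087.


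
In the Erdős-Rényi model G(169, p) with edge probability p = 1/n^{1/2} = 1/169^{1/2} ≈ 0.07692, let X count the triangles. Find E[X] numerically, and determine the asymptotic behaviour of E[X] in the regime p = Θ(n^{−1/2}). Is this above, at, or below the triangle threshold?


Number of potential triangles: C(169, 3) = 790244.
Each occurs with probability p³ ≈ (0.07692)³ ≈ 4.551661e-04.
By linearity: E[X] = C(169, 3)·p³ ≈ 790244 · 4.551661e-04 ≈ 359.6923.
Since α = 1/2 < 1, p = c/n^{1/2} ≫ 1/n is above the triangle threshold p ~ 1/n. Asymptotically E[X] ~ (c³/6)·n^{3(1−α)} = (1³/6)·n^{1.5} → ∞; triangles are abundant w.h.p.

E[X] ≈ 359.6923; in regime p = Θ(1/n^{1/2}) E[X] diverges (above the triangle threshold p ~ 1/n).


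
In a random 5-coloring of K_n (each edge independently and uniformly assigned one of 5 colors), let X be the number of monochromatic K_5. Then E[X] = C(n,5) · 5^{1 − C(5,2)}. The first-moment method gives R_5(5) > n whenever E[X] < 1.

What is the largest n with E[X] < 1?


We need C(n, 5) · 5^{1 − 10} < 1, i.e. C(n, 5) < 5^{10 − 1} = 1953125.
Check values of n near the boundary:
  n = 43: C(43, 5) = 962598; 962598 < 1953125? YES
  n = 44: C(44, 5) = 1086008; 1086008 < 1953125? YES
  n = 45: C(45, 5) = 1221759; 1221759 < 1953125? YES
  n = 46: C(46, 5) = 1370754; 1370754 < 1953125? YES
  n = 47: C(47, 5) = 1533939; 1533939 < 1953125? YES
  n = 48: C(48, 5) = 1712304; 1712304 < 1953125? YES
  n = 49: C(49, 5) = 1906884; 1906884 < 1953125? YES
  n = 50: C(50, 5) = 2118760; 2118760 < 1953125? NO
  n = 51: C(51, 5) = 2349060; 2349060 < 1953125? NO
The largest n with C(n, 5) < 1953125 is n = 49 (where E[X] = 1906884/1953125 ≈ 0.976325). Hence R_5(5) > 49, i.e. R_5(5) ≥ 50.

Largest n = 49; hence R_5(5) > 49.


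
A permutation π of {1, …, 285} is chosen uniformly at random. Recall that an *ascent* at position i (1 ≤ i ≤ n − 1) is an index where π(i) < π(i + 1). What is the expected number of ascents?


Write X = Σ X_I over i = 1, …, 284, with X_I the indicator of one ascent.
There are 284 indicators.
For each fixed i, the pair (π(i), π(i+1)) is a uniformly random ordered pair of distinct values from {1, …, 285}; by symmetry P[π(i) < π(i+1)] = 1/2.
By linearity: E[X] = 284 · (1/2) = (285 − 1) · (1/2) = 142 ≈ 142.000000.

E[X] = 142 = 142.000000.


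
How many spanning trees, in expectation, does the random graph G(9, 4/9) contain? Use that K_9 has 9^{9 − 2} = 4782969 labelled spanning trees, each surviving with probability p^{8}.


K_9 has 9^{9 − 2} = 4782969 labelled spanning trees.
For each such spanning tree H, let X_H = 1 if all 8 edges of H are present in G. Then P[X_H = 1] = p^{8} = (4/9)^{8} = 65536/43046721.
By linearity: E[X] = Σ_H E[X_H] = 4782969 · p^{8} = 4782969 · 65536/43046721 = 65536/9.
Numerically: E[X] ≈ 7282.

E[X] = 4782969 · (4/9)^{8} = 65536/9 ≈ 7282.


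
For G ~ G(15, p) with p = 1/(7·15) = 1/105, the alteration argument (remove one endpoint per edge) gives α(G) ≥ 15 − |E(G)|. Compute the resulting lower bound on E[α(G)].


E[|E(G)|] = C(15, 2)·p = 105 · (1/105) = 1.
E[α(G)] ≥ n − E[|E(G)|] = 15 − 1 = 14.
Numerically: ≈ 14.000.
(This is only a lower bound; the true E[α(G)] may be larger.)

E[α(G)] ≥ 14 ≈ 14.000.


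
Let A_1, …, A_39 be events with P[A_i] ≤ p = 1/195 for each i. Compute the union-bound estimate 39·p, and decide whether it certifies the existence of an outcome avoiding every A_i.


Union bound: P[∪_{i=1}^{39} A_i] ≤ Σ_i P[A_i] ≤ 39·p = 39·(1/195) = 1/5.
Numerically: 1/5 ≈ 0.2000.
Is 1/5 < 1? YES.
Since P[∪ A_i] ≤ 1/5 < 1, the complement has P[∩ A_i^c] ≥ 1 − 1/5 = 4/5 > 0, so some outcome avoids every A_i.

39·p = 1/5 ≈ 0.2000; existence CERTIFIED by the union bound.


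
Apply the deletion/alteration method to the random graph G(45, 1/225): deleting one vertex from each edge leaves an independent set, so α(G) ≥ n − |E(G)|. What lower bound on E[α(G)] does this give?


E[|E(G)|] = C(45, 2)·p = 990 · (1/225) = 22/5.
E[α(G)] ≥ n − E[|E(G)|] = 45 − 22/5 = 203/5.
Numerically: ≈ 40.6000.
(This is only a lower bound; the true E[α(G)] may be larger.)

E[α(G)] ≥ 203/5 ≈ 40.6000.


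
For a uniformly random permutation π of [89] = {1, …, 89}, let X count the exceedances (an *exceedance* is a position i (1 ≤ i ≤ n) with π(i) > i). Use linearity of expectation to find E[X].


Write X = Σ_{i=1}^{89} X_i, where X_i = 1_{π(i) > i}.
For each fixed i, π(i) is uniform over {1, …, 89} (marginal of a uniform permutation), so P[π(i) > i] = (n − i)/n. Summing: Σ_{i=1}^{89} (n − i)/n = (0 + 1 + … + 88)/89 = 89(89 − 1)/(2·89) = (89 − 1)/2.
Hence E[X] = Σ_{i=1}^{89} (89 − i)/89 = 44 ≈ 44.0000.

E[X] = 44 = 44.0000.
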